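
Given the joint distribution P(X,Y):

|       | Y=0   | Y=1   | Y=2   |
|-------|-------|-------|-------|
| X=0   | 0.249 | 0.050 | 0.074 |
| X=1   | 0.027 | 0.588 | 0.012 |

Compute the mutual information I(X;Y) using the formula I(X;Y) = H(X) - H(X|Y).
0.5224 bits

I(X;Y) = H(X) - H(X|Y)

Marginal of X (row sums):
  P(X=0) = 0.249 + 0.050 + 0.074 = 0.373
  P(X=1) = 0.027 + 0.588 + 0.012 = 0.627
H(X) = -[0.373·log₂(0.373) + 0.627·log₂(0.627)]
  = 0.53069 + 0.42226 = 0.95295 bits

Marginal of Y (column sums):
  P(Y=0) = 0.249 + 0.027 = 0.276
  P(Y=1) = 0.050 + 0.588 = 0.638
  P(Y=2) = 0.074 + 0.012 = 0.086
H(X|Y) = Σ_y P(y)·H(X|Y=y):
  Y=0: P(Y=0) = 0.276, P(X|Y=0) = (83/92, 9/92) → H(X|Y=0) = 0.46207
  Y=1: P(Y=1) = 0.638, P(X|Y=1) = (25/319, 294/319) → H(X|Y=1) = 0.39641
  Y=2: P(Y=2) = 0.086, P(X|Y=2) = (37/43, 6/43) → H(X|Y=2) = 0.58302
H(X|Y) = 0.276·0.46207 + 0.638·0.39641 + 0.086·0.58302 = 0.43058 bits

I(X;Y) = H(X) - H(X|Y) = 0.95295 - 0.43058 = 0.5224 bits

Cross-check via I(X;Y) = H(X) + H(Y) - H(X,Y): computing H(Y) from the column sums and H(X,Y) from the 6 cells in the same way gives H(Y) = 1.23066 bits and H(X,Y) = 1.66124 bits, so
I(X;Y) = 0.95295 + 1.23066 - 1.66124 = 0.5224 bits ✓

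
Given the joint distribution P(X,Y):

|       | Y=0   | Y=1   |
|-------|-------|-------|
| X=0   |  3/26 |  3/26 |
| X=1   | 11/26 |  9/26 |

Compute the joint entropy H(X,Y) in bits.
1.7738 bits

H(X,Y) = -Σ_{x,y} P(x,y) log₂ P(x,y). Per-cell terms -P(x,y)·log₂P(x,y):
  X=0: 0.3595, 0.3595
  X=1: 0.5250, 0.5298
Sum of the 4 terms: H(X,Y) = 1.7738 bits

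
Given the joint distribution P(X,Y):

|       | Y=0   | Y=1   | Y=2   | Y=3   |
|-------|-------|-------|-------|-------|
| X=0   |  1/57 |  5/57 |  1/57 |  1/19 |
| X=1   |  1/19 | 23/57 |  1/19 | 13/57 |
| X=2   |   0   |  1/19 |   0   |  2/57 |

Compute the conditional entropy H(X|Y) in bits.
1.0502 bits

H(X|Y) = H(X,Y) - H(Y)

H(X,Y) = -Σ_{x,y} P(x,y) log₂ P(x,y). Per-cell terms -P(x,y)·log₂P(x,y):
  X=0: 0.1023, 0.3080, 0.1023, 0.2236
  X=1: 0.2236, 0.5283, 0.2236, 0.4863
  X=2: 0.0000, 0.2236, 0.0000, 0.1696
  (cells with P = 0 contribute 0)
Sum of the 12 terms: H(X,Y) = 2.5912 bits

Marginal of Y (column sums):
  P(Y=0) = 1/57 + 1/19 + 0 = 4/57
  P(Y=1) = 5/57 + 23/57 + 1/19 = 31/57
  P(Y=2) = 1/57 + 1/19 + 0 = 4/57
  P(Y=3) = 1/19 + 13/57 + 2/57 = 6/19
H(Y) = -[(4/57)·log₂(4/57) + (31/57)·log₂(31/57) + (4/57)·log₂(4/57) + (6/19)·log₂(6/19)]
  = 0.2690 + 0.4779 + 0.2690 + 0.5251 = 1.5410 bits

H(X|Y) = H(X,Y) - H(Y) = 2.5912 - 1.5410 = 1.0502 bits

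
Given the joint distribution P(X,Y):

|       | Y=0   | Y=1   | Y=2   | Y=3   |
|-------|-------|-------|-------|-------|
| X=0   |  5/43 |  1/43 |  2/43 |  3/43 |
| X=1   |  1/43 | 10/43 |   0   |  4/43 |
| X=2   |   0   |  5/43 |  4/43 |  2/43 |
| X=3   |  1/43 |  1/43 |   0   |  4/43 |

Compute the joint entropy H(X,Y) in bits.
3.3520 bits

H(X,Y) = -Σ_{x,y} P(x,y) log₂ P(x,y). Per-cell terms -P(x,y)·log₂P(x,y):
  X=0: 0.36097, 0.12619, 0.20587, 0.26800
  X=1: 0.12619, 0.48938, 0.00000, 0.31872
  X=2: 0.00000, 0.36097, 0.31872, 0.20587
  X=3: 0.12619, 0.12619, 0.00000, 0.31872
  (cells with P = 0 contribute 0)
Sum of the 16 terms: H(X,Y) = 3.3520 bits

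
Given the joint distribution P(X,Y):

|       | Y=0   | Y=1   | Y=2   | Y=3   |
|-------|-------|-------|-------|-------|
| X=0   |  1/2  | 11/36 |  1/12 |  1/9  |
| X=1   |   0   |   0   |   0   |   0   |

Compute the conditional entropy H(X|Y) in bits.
0.0000 bits

H(X|Y) = H(X,Y) - H(Y)

H(X,Y) = -Σ_{x,y} P(x,y) log₂ P(x,y). Per-cell terms -P(x,y)·log₂P(x,y):
  X=0: 0.5000, 0.5227, 0.2987, 0.3522
  X=1: 0.0000, 0.0000, 0.0000, 0.0000
  (cells with P = 0 contribute 0)
Sum of the 8 terms: H(X,Y) = 1.6736 bits

Marginal of Y (column sums):
  P(Y=0) = 1/2 + 0 = 1/2
  P(Y=1) = 11/36 + 0 = 11/36
  P(Y=2) = 1/12 + 0 = 1/12
  P(Y=3) = 1/9 + 0 = 1/9
H(Y) = -[(1/2)·log₂(1/2) + (11/36)·log₂(11/36) + (1/12)·log₂(1/12) + (1/9)·log₂(1/9)]
  = 0.5000 + 0.5227 + 0.2987 + 0.3522 = 1.6736 bits

H(X|Y) = H(X,Y) - H(Y) = 1.6736 - 1.6736 = 0.0000 bits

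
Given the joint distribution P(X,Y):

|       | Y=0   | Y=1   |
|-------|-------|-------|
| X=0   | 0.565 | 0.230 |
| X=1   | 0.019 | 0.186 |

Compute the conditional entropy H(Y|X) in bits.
0.7812 bits

H(Y|X) = H(X,Y) - H(X)

H(X,Y) = -Σ_{x,y} P(x,y) log₂ P(x,y). Per-cell terms -P(x,y)·log₂P(x,y):
  X=0: 0.46538, 0.48767
  X=1: 0.10864, 0.45135
Sum of the 4 terms: H(X,Y) = 1.5130 bits

Marginal of X (row sums):
  P(X=0) = 0.565 + 0.230 = 0.795
  P(X=1) = 0.019 + 0.186 = 0.205
H(X) = -[0.795·log₂(0.795) + 0.205·log₂(0.205)]
  = 0.26312 + 0.46869 = 0.7318 bits

H(Y|X) = H(X,Y) - H(X) = 1.5130 - 0.7318 = 0.7812 bits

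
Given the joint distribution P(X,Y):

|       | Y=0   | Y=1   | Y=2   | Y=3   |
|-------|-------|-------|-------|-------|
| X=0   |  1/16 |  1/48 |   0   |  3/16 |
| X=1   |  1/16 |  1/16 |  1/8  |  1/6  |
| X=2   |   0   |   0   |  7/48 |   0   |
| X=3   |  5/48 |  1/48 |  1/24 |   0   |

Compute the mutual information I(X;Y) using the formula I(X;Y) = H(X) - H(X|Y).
0.5770 bits

I(X;Y) = H(X) - H(X|Y)

Marginal of X (row sums):
  P(X=0) = 1/16 + 1/48 + 0 + 3/16 = 13/48
  P(X=1) = 1/16 + 1/16 + 1/8 + 1/6 = 5/12
  P(X=2) = 0 + 0 + 7/48 + 0 = 7/48
  P(X=3) = 5/48 + 1/48 + 1/24 + 0 = 1/6
H(X) = -[(13/48)·log₂(13/48) + (5/12)·log₂(5/12) + (7/48)·log₂(7/48) + (1/6)·log₂(1/6)]
  = 0.5104 + 0.5263 + 0.4051 + 0.4308 = 1.8726 bits

Marginal of Y (column sums):
  P(Y=0) = 1/16 + 1/16 + 0 + 5/48 = 11/48
  P(Y=1) = 1/48 + 1/16 + 0 + 1/48 = 5/48
  P(Y=2) = 0 + 1/8 + 7/48 + 1/24 = 5/16
  P(Y=3) = 3/16 + 1/6 + 0 + 0 = 17/48
H(X|Y) = Σ_y P(y)·H(X|Y=y):
  Y=0: P(Y=0) = 11/48, P(X|Y=0) = (3/11, 3/11, 0, 5/11) → H(X|Y=0) = 1.5395
  Y=1: P(Y=1) = 5/48, P(X|Y=1) = (1/5, 3/5, 0, 1/5) → H(X|Y=1) = 1.3710
  Y=2: P(Y=2) = 5/16, P(X|Y=2) = (0, 2/5, 7/15, 2/15) → H(X|Y=2) = 1.4295
  Y=3: P(Y=3) = 17/48, P(X|Y=3) = (9/17, 8/17, 0, 0) → H(X|Y=3) = 0.9975
H(X|Y) = (11/48)·1.5395 + (5/48)·1.3710 + (5/16)·1.4295 + (17/48)·0.9975 = 1.2956 bits

I(X;Y) = H(X) - H(X|Y) = 1.8726 - 1.2956 = 0.5770 bits

Cross-check via I(X;Y) = H(X) + H(Y) - H(X,Y): computing H(Y) from the column sums and H(X,Y) from the 16 cells in the same way gives H(Y) = 1.8818 bits and H(X,Y) = 3.1774 bits, so
I(X;Y) = 1.8726 + 1.8818 - 3.1774 = 0.5770 bits ✓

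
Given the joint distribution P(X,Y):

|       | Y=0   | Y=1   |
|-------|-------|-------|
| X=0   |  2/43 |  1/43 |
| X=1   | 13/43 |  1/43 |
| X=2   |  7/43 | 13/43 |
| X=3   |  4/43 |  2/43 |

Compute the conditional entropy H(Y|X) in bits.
0.7475 bits

H(Y|X) = H(X,Y) - H(X)

H(X,Y) = -Σ_{x,y} P(x,y) log₂ P(x,y). Per-cell terms -P(x,y)·log₂P(x,y):
  X=0: 0.20587, 0.12619
  X=1: 0.52176, 0.12619
  X=2: 0.42633, 0.52176
  X=3: 0.31872, 0.20587
Sum of the 8 terms: H(X,Y) = 2.4527 bits

Marginal of X (row sums):
  P(X=0) = 2/43 + 1/43 = 3/43
  P(X=1) = 13/43 + 1/43 = 14/43
  P(X=2) = 7/43 + 13/43 = 20/43
  P(X=3) = 4/43 + 2/43 = 6/43
H(X) = -[(3/43)·log₂(3/43) + (14/43)·log₂(14/43) + (20/43)·log₂(20/43) + (6/43)·log₂(6/43)]
  = 0.26800 + 0.52709 + 0.51364 + 0.39646 = 1.7052 bits

H(Y|X) = H(X,Y) - H(X) = 2.4527 - 1.7052 = 0.7475 bits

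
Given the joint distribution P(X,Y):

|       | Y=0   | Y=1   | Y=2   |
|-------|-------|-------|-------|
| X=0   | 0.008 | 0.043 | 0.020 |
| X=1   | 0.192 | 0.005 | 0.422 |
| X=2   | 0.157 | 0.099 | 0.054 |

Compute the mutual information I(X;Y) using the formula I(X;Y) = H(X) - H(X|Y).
0.3005 bits

I(X;Y) = H(X) - H(X|Y)

Marginal of X (row sums):
  P(X=0) = 0.008 + 0.043 + 0.020 = 0.071
  P(X=1) = 0.192 + 0.005 + 0.422 = 0.619
  P(X=2) = 0.157 + 0.099 + 0.054 = 0.310
H(X) = -[0.071·log₂(0.071) + 0.619·log₂(0.619) + 0.310·log₂(0.310)]
  = 0.27094 + 0.42834 + 0.52379 = 1.2231 bits

Marginal of Y (column sums):
  P(Y=0) = 0.008 + 0.192 + 0.157 = 0.357
  P(Y=1) = 0.043 + 0.005 + 0.099 = 0.147
  P(Y=2) = 0.020 + 0.422 + 0.054 = 0.496
H(X|Y) = Σ_y P(y)·H(X|Y=y):
  Y=0: P(Y=0) = 0.357, P(X|Y=0) = (8/357, 64/119, 157/357) → H(X|Y=0) = 1.12525
  Y=1: P(Y=1) = 0.147, P(X|Y=1) = (43/147, 5/147, 33/49) → H(X|Y=1) = 1.06875
  Y=2: P(Y=2) = 0.496, P(X|Y=2) = (5/124, 211/248, 27/248) → H(X|Y=2) = 0.73342
H(X|Y) = 0.357·1.12525 + 0.147·1.06875 + 0.496·0.73342 = 0.9226 bits

I(X;Y) = H(X) - H(X|Y) = 1.2231 - 0.9226 = 0.3005 bits

Cross-check via I(X;Y) = H(X) + H(Y) - H(X,Y): computing H(Y) from the column sums and H(X,Y) from the 9 cells in the same way gives H(Y) = 1.4389 bits and H(X,Y) = 2.3615 bits, so
I(X;Y) = 1.2231 + 1.4389 - 2.3615 = 0.3005 bits ✓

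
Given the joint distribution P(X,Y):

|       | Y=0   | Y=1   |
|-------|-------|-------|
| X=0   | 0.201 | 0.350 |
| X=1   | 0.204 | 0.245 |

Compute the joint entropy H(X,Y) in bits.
1.9603 bits

H(X,Y) = -Σ_{x,y} P(x,y) log₂ P(x,y). Per-cell terms -P(x,y)·log₂P(x,y):
  X=0: 0.4653, 0.5301
  X=1: 0.4678, 0.4971
Sum of the 4 terms: H(X,Y) = 1.9603 bits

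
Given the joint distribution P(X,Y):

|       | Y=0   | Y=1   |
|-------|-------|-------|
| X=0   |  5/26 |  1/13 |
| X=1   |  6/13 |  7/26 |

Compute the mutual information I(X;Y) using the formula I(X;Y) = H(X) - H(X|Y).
0.0044 bits

I(X;Y) = H(X) - H(X|Y)

Marginal of X (row sums):
  P(X=0) = 5/26 + 1/13 = 7/26
  P(X=1) = 6/13 + 7/26 = 19/26
H(X) = -[(7/26)·log₂(7/26) + (19/26)·log₂(19/26)]
  = 0.5097 + 0.3307 = 0.8404 bits

Marginal of Y (column sums):
  P(Y=0) = 5/26 + 6/13 = 17/26
  P(Y=1) = 1/13 + 7/26 = 9/26
H(X|Y) = Σ_y P(y)·H(X|Y=y):
  Y=0: P(Y=0) = 17/26, P(X|Y=0) = (5/17, 12/17) → H(X|Y=0) = 0.8740
  Y=1: P(Y=1) = 9/26, P(X|Y=1) = (2/9, 7/9) → H(X|Y=1) = 0.7642
H(X|Y) = (17/26)·0.8740 + (9/26)·0.7642 = 0.8360 bits

I(X;Y) = H(X) - H(X|Y) = 0.8404 - 0.8360 = 0.0044 bits

Cross-check via I(X;Y) = H(X) + H(Y) - H(X,Y): computing H(Y) from the column sums and H(X,Y) from the 4 cells in the same way gives H(Y) = 0.9306 bits and H(X,Y) = 1.7666 bits, so
I(X;Y) = 0.8404 + 0.9306 - 1.7666 = 0.0044 bits ✓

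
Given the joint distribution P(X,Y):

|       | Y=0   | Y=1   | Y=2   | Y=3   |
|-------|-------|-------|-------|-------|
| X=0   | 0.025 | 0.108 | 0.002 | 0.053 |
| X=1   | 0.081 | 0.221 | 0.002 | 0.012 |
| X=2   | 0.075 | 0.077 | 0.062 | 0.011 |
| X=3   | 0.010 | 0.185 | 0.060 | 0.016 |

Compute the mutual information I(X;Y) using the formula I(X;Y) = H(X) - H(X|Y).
0.2380 bits

I(X;Y) = H(X) - H(X|Y)

Marginal of X (row sums):
  P(X=0) = 0.025 + 0.108 + 0.002 + 0.053 = 0.188
  P(X=1) = 0.081 + 0.221 + 0.002 + 0.012 = 0.316
  P(X=2) = 0.075 + 0.077 + 0.062 + 0.011 = 0.225
  P(X=3) = 0.010 + 0.185 + 0.060 + 0.016 = 0.271
H(X) = -[0.188·log₂(0.188) + 0.316·log₂(0.316) + 0.225·log₂(0.225) + 0.271·log₂(0.271)]
  = 0.453305 + 0.525193 + 0.484201 + 0.510465 = 1.973164 bits

Marginal of Y (column sums):
  P(Y=0) = 0.025 + 0.081 + 0.075 + 0.010 = 0.191
  P(Y=1) = 0.108 + 0.221 + 0.077 + 0.185 = 0.591
  P(Y=2) = 0.002 + 0.002 + 0.062 + 0.060 = 0.126
  P(Y=3) = 0.053 + 0.012 + 0.011 + 0.016 = 0.092
H(X|Y) = Σ_y P(y)·H(X|Y=y):
  Y=0: P(Y=0) = 0.191, P(X|Y=0) = (25/191, 81/191, 75/191, 10/191) → H(X|Y=0) = 1.661173
  Y=1: P(Y=1) = 0.591, P(X|Y=1) = (36/197, 221/591, 77/591, 185/591) → H(X|Y=1) = 1.886367
  Y=2: P(Y=2) = 0.126, P(X|Y=2) = (1/63, 1/63, 31/63, 10/21) → H(X|Y=2) = 1.202886
  Y=3: P(Y=3) = 0.092, P(X|Y=3) = (53/92, 3/23, 11/92, 4/23) → H(X|Y=3) = 1.646898
H(X|Y) = 0.191·1.661173 + 0.591·1.886367 + 0.126·1.202886 + 0.092·1.646898 = 1.735205 bits

I(X;Y) = H(X) - H(X|Y) = 1.973164 - 1.735205 = 0.2380 bits

Cross-check via I(X;Y) = H(X) + H(Y) - H(X,Y): computing H(Y) from the column sums and H(X,Y) from the 16 cells in the same way gives H(Y) = 1.597845 bits and H(X,Y) = 3.333050 bits, so
I(X;Y) = 1.973164 + 1.597845 - 3.333050 = 0.2380 bits ✓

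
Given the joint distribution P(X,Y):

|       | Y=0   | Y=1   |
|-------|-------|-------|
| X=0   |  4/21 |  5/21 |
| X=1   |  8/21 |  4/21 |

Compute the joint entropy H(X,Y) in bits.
1.9347 bits

H(X,Y) = -Σ_{x,y} P(x,y) log₂ P(x,y). Per-cell terms -P(x,y)·log₂P(x,y):
  X=0: 0.4557, 0.4929
  X=1: 0.5304, 0.4557
Sum of the 4 terms: H(X,Y) = 1.9347 bits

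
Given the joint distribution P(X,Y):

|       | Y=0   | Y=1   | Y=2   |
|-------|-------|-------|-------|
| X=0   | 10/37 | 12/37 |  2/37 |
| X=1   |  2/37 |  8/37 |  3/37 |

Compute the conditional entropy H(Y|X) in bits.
1.3284 bits

H(Y|X) = H(X,Y) - H(X)

H(X,Y) = -Σ_{x,y} P(x,y) log₂ P(x,y). Per-cell terms -P(x,y)·log₂P(x,y):
  X=0: 0.51014, 0.52686, 0.22754
  X=1: 0.22754, 0.47772, 0.29388
Sum of the 6 terms: H(X,Y) = 2.2637 bits

Marginal of X (row sums):
  P(X=0) = 10/37 + 12/37 + 2/37 = 24/37
  P(X=1) = 2/37 + 8/37 + 3/37 = 13/37
H(X) = -[(24/37)·log₂(24/37) + (13/37)·log₂(13/37)]
  = 0.40508 + 0.53019 = 0.9353 bits

H(Y|X) = H(X,Y) - H(X) = 2.2637 - 0.9353 = 1.3284 bits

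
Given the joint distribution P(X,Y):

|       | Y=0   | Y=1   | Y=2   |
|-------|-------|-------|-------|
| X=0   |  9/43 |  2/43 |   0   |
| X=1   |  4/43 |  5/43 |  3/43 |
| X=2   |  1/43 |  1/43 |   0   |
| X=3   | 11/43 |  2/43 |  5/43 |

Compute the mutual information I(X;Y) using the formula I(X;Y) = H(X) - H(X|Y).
0.1963 bits

I(X;Y) = H(X) - H(X|Y)

Marginal of X (row sums):
  P(X=0) = 9/43 + 2/43 + 0 = 11/43
  P(X=1) = 4/43 + 5/43 + 3/43 = 12/43
  P(X=2) = 1/43 + 1/43 + 0 = 2/43
  P(X=3) = 11/43 + 2/43 + 5/43 = 18/43
H(X) = -[(11/43)·log₂(11/43) + (12/43)·log₂(12/43) + (2/43)·log₂(2/43) + (18/43)·log₂(18/43)]
  = 0.5031 + 0.5139 + 0.2059 + 0.5259 = 1.7488 bits

Marginal of Y (column sums):
  P(Y=0) = 9/43 + 4/43 + 1/43 + 11/43 = 25/43
  P(Y=1) = 2/43 + 5/43 + 1/43 + 2/43 = 10/43
  P(Y=2) = 0 + 3/43 + 0 + 5/43 = 8/43
H(X|Y) = Σ_y P(y)·H(X|Y=y):
  Y=0: P(Y=0) = 25/43, P(X|Y=0) = (9/25, 4/25, 1/25, 11/25) → H(X|Y=0) = 1.6605
  Y=1: P(Y=1) = 10/43, P(X|Y=1) = (1/5, 1/2, 1/10, 1/5) → H(X|Y=1) = 1.7610
  Y=2: P(Y=2) = 8/43, P(X|Y=2) = (0, 3/8, 0, 5/8) → H(X|Y=2) = 0.9544
H(X|Y) = (25/43)·1.6605 + (10/43)·1.7610 + (8/43)·0.9544 = 1.5525 bits

I(X;Y) = H(X) - H(X|Y) = 1.7488 - 1.5525 = 0.1963 bits

Cross-check via I(X;Y) = H(X) + H(Y) - H(X,Y): computing H(Y) from the column sums and H(X,Y) from the 12 cells in the same way gives H(Y) = 1.3957 bits and H(X,Y) = 2.9482 bits, so
I(X;Y) = 1.7488 + 1.3957 - 2.9482 = 0.1963 bits ✓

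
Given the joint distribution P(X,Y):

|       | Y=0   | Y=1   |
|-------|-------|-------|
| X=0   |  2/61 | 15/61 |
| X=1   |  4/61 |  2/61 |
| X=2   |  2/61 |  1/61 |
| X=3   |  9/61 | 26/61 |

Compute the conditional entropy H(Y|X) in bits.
0.7530 bits

H(Y|X) = H(X,Y) - H(X)

H(X,Y) = -Σ_{x,y} P(x,y) log₂ P(x,y). Per-cell terms -P(x,y)·log₂P(x,y):
  X=0: 0.161664, 0.497667
  X=1: 0.257753, 0.161664
  X=2: 0.161664, 0.097225
  X=3: 0.407333, 0.524389
Sum of the 8 terms: H(X,Y) = 2.26936 bits

Marginal of X (row sums):
  P(X=0) = 2/61 + 15/61 = 17/61
  P(X=1) = 4/61 + 2/61 = 6/61
  P(X=2) = 2/61 + 1/61 = 3/61
  P(X=3) = 9/61 + 26/61 = 35/61
H(X) = -[(17/61)·log₂(17/61) + (6/61)·log₂(6/61) + (3/61)·log₂(3/61) + (35/61)·log₂(35/61)]
  = 0.513699 + 0.329093 + 0.213727 + 0.459851 = 1.51637 bits

H(Y|X) = H(X,Y) - H(X) = 2.26936 - 1.51637 = 0.7530 bits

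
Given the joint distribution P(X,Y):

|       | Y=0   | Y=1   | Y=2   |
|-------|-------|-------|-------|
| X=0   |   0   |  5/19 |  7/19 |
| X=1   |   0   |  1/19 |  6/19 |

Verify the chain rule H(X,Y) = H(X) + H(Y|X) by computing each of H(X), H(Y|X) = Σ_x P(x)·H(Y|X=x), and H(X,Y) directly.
H(X) = 0.9495 bits, H(Y|X) = 0.8368 bits, H(X,Y) = 1.7863 bits

Marginal of X (row sums):
  P(X=0) = 0 + 5/19 + 7/19 = 12/19
  P(X=1) = 0 + 1/19 + 6/19 = 7/19
H(X) = -[(12/19)·log₂(12/19) + (7/19)·log₂(7/19)]
  = 0.418715 + 0.530737 = 0.9495 bits

H(Y|X) = Σ_x P(x)·H(Y|X=x):
  X=0: P(X=0) = 12/19, P(Y|X=0) = (0, 5/12, 7/12) → H(Y|X=0) = 0.979869
  X=1: P(X=1) = 7/19, P(Y|X=1) = (0, 1/7, 6/7) → H(Y|X=1) = 0.591673
H(Y|X) = (12/19)·0.979869 + (7/19)·0.591673 = 0.8368 bits

H(X,Y) = -Σ_{x,y} P(x,y) log₂ P(x,y). Per-cell terms -P(x,y)·log₂P(x,y):
  X=0: 0.000000, 0.506842, 0.530737
  X=1: 0.000000, 0.223575, 0.525147
  (cells with P = 0 contribute 0)
Sum of the 6 terms: H(X,Y) = 1.7863 bits

Chain rule check:
  H(X) + H(Y|X) = 0.9495 + 0.8368 = 1.7863 bits
  H(X,Y) = 1.7863 bits
✓ Chain rule verified.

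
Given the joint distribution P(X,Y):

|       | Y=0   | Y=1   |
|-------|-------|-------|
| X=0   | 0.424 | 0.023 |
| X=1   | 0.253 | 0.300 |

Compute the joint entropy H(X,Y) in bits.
1.6728 bits

H(X,Y) = -Σ_{x,y} P(x,y) log₂ P(x,y). Per-cell terms -P(x,y)·log₂P(x,y):
  X=0: 0.5249, 0.1252
  X=1: 0.5016, 0.5211
Sum of the 4 terms: H(X,Y) = 1.6728 bits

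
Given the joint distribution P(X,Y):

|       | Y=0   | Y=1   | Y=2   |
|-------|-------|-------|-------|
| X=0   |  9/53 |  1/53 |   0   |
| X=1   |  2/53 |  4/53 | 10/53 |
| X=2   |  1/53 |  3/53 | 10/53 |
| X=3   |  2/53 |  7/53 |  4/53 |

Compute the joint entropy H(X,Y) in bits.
3.0982 bits

H(X,Y) = -Σ_{x,y} P(x,y) log₂ P(x,y). Per-cell terms -P(x,y)·log₂P(x,y):
  X=0: 0.43438, 0.10807, 0.00000
  X=1: 0.17841, 0.28135, 0.45396
  X=2: 0.10807, 0.23451, 0.45396
  X=3: 0.17841, 0.38574, 0.28135
  (cells with P = 0 contribute 0)
Sum of the 12 terms: H(X,Y) = 3.0982 bits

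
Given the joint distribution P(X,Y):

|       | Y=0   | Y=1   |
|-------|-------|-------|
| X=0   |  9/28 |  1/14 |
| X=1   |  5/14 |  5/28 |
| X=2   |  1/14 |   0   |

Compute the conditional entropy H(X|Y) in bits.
1.2333 bits

H(X|Y) = H(X,Y) - H(Y)

H(X,Y) = -Σ_{x,y} P(x,y) log₂ P(x,y). Per-cell terms -P(x,y)·log₂P(x,y):
  X=0: 0.5263, 0.2720
  X=1: 0.5305, 0.4438
  X=2: 0.2720, 0.0000
  (cells with P = 0 contribute 0)
Sum of the 6 terms: H(X,Y) = 2.0446 bits

Marginal of Y (column sums):
  P(Y=0) = 9/28 + 5/14 + 1/14 = 3/4
  P(Y=1) = 1/14 + 5/28 + 0 = 1/4
H(Y) = -[(3/4)·log₂(3/4) + (1/4)·log₂(1/4)]
  = 0.3113 + 0.5000 = 0.8113 bits

H(X|Y) = H(X,Y) - H(Y) = 2.0446 - 0.8113 = 1.2333 bits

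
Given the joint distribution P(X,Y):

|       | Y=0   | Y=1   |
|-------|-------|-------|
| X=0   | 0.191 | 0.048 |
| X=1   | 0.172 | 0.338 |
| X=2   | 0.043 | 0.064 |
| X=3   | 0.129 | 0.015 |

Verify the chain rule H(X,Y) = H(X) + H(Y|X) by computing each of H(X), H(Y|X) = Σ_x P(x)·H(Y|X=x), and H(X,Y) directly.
H(X) = 1.7366 bits, H(Y|X) = 0.8167 bits, H(X,Y) = 2.5532 bits

Marginal of X (row sums):
  P(X=0) = 0.191 + 0.048 = 0.239
  P(X=1) = 0.172 + 0.338 = 0.510
  P(X=2) = 0.043 + 0.064 = 0.107
  P(X=3) = 0.129 + 0.015 = 0.144
H(X) = -[0.239·log₂(0.239) + 0.510·log₂(0.510) + 0.107·log₂(0.107) + 0.144·log₂(0.144)]
  = 0.493515 + 0.495430 + 0.345002 + 0.402604 = 1.7366 bits

H(Y|X) = Σ_x P(x)·H(Y|X=x):
  X=0: P(X=0) = 0.239, P(Y|X=0) = (191/239, 48/239) → H(Y|X=0) = 0.723599
  X=1: P(X=1) = 0.510, P(Y|X=1) = (86/255, 169/255) → H(Y|X=1) = 0.922168
  X=2: P(X=2) = 0.107, P(Y|X=2) = (43/107, 64/107) → H(Y|X=2) = 0.972033
  X=3: P(X=3) = 0.144, P(Y|X=3) = (43/48, 5/48) → H(Y|X=3) = 0.482066
H(Y|X) = 0.239·0.723599 + 0.510·0.922168 + 0.107·0.972033 + 0.144·0.482066 = 0.8167 bits

H(X,Y) = -Σ_{x,y} P(x,y) log₂ P(x,y). Per-cell terms -P(x,y)·log₂P(x,y):
  X=0: 0.456176, 0.210279
  X=1: 0.436797, 0.528938
  X=2: 0.195199, 0.253810
  X=3: 0.381138, 0.090883
Sum of the 8 terms: H(X,Y) = 2.5532 bits

Chain rule check:
  H(X) + H(Y|X) = 1.7366 + 0.8167 = 2.5533 bits
  H(X,Y) = 2.5532 bits
✓ Chain rule verified (Δ = 0.0001 is 4-dp rounding noise: each of the three values was rounded independently).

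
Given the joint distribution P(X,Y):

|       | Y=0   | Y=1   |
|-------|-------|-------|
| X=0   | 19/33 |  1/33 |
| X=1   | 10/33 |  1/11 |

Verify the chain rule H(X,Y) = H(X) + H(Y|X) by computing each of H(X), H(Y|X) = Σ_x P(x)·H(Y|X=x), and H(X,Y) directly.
H(X) = 0.9673 bits, H(Y|X) = 0.4806 bits, H(X,Y) = 1.4479 bits

Marginal of X (row sums):
  P(X=0) = 19/33 + 1/33 = 20/33
  P(X=1) = 10/33 + 1/11 = 13/33
H(X) = -[(20/33)·log₂(20/33) + (13/33)·log₂(13/33)]
  = 0.43786 + 0.52944 = 0.9673 bits

H(Y|X) = Σ_x P(x)·H(Y|X=x):
  X=0: P(X=0) = 20/33, P(Y|X=0) = (19/20, 1/20) → H(Y|X=0) = 0.28640
  X=1: P(X=1) = 13/33, P(Y|X=1) = (10/13, 3/13) → H(Y|X=1) = 0.77935
H(Y|X) = (20/33)·0.28640 + (13/33)·0.77935 = 0.4806 bits

H(X,Y) = -Σ_{x,y} P(x,y) log₂ P(x,y). Per-cell terms -P(x,y)·log₂P(x,y):
  X=0: 0.45857, 0.15286
  X=1: 0.52196, 0.31449
Sum of the 4 terms: H(X,Y) = 1.4479 bits

Chain rule check:
  H(X) + H(Y|X) = 0.9673 + 0.4806 = 1.4479 bits
  H(X,Y) = 1.4479 bits
✓ Chain rule verified.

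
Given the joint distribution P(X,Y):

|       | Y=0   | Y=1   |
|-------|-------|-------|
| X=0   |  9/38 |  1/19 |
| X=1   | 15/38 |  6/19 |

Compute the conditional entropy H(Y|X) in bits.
0.9022 bits

H(Y|X) = H(X,Y) - H(X)

H(X,Y) = -Σ_{x,y} P(x,y) log₂ P(x,y). Per-cell terms -P(x,y)·log₂P(x,y):
  X=0: 0.492158, 0.223575
  X=1: 0.529357, 0.525147
Sum of the 4 terms: H(X,Y) = 1.77024 bits

Marginal of X (row sums):
  P(X=0) = 9/38 + 1/19 = 11/38
  P(X=1) = 15/38 + 6/19 = 27/38
H(X) = -[(11/38)·log₂(11/38) + (27/38)·log₂(27/38)]
  = 0.517722 + 0.350318 = 0.86804 bits

H(Y|X) = H(X,Y) - H(X) = 1.77024 - 0.86804 = 0.9022 bits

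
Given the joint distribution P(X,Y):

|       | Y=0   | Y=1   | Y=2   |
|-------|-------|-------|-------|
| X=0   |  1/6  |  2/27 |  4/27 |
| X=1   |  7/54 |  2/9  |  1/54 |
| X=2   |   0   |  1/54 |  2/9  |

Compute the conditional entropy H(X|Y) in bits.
1.1020 bits

H(X|Y) = H(X,Y) - H(Y)

H(X,Y) = -Σ_{x,y} P(x,y) log₂ P(x,y). Per-cell terms -P(x,y)·log₂P(x,y):
  X=0: 0.4308271, 0.2781398, 0.4081315
  X=1: 0.3820876, 0.4822056, 0.1065720
  X=2: 0.0000000, 0.1065720, 0.4822056
  (cells with P = 0 contribute 0)
Sum of the 9 terms: H(X,Y) = 2.676741 bits

Marginal of Y (column sums):
  P(Y=0) = 1/6 + 7/54 + 0 = 8/27
  P(Y=1) = 2/27 + 2/9 + 1/54 = 17/54
  P(Y=2) = 4/27 + 1/54 + 2/9 = 7/18
H(Y) = -[(8/27)·log₂(8/27) + (17/54)·log₂(17/54) + (7/18)·log₂(7/18)]
  = 0.5199667 + 0.5249300 + 0.5298884 = 1.574785 bits

H(X|Y) = H(X,Y) - H(Y) = 2.676741 - 1.574785 = 1.1020 bits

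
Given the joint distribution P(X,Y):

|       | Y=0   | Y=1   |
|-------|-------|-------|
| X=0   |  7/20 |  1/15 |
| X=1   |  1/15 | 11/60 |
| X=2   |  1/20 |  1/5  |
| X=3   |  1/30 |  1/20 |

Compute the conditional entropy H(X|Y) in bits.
1.5599 bits

H(X|Y) = H(X,Y) - H(Y)

H(X,Y) = -Σ_{x,y} P(x,y) log₂ P(x,y). Per-cell terms -P(x,y)·log₂P(x,y):
  X=0: 0.53010, 0.26046
  X=1: 0.26046, 0.44870
  X=2: 0.21610, 0.46439
  X=3: 0.16356, 0.21610
Sum of the 8 terms: H(X,Y) = 2.5599 bits

Marginal of Y (column sums):
  P(Y=0) = 7/20 + 1/15 + 1/20 + 1/30 = 1/2
  P(Y=1) = 1/15 + 11/60 + 1/5 + 1/20 = 1/2
H(Y) = -[(1/2)·log₂(1/2) + (1/2)·log₂(1/2)]
  = 0.50000 + 0.50000 = 1.0000 bits

H(X|Y) = H(X,Y) - H(Y) = 2.5599 - 1.0000 = 1.5599 bits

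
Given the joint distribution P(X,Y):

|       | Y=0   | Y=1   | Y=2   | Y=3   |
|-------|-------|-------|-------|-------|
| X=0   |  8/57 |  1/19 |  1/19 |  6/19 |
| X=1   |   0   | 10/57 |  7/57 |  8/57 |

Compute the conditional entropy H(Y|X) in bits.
1.5905 bits

H(Y|X) = H(X,Y) - H(X)

H(X,Y) = -Σ_{x,y} P(x,y) log₂ P(x,y). Per-cell terms -P(x,y)·log₂P(x,y):
  X=0: 0.3976, 0.2236, 0.2236, 0.5251
  X=1: 0.0000, 0.4405, 0.3716, 0.3976
  (cells with P = 0 contribute 0)
Sum of the 8 terms: H(X,Y) = 2.5796 bits

Marginal of X (row sums):
  P(X=0) = 8/57 + 1/19 + 1/19 + 6/19 = 32/57
  P(X=1) = 0 + 10/57 + 7/57 + 8/57 = 25/57
H(X) = -[(32/57)·log₂(32/57) + (25/57)·log₂(25/57)]
  = 0.4676 + 0.5215 = 0.9891 bits

H(Y|X) = H(X,Y) - H(X) = 2.5796 - 0.9891 = 1.5905 bits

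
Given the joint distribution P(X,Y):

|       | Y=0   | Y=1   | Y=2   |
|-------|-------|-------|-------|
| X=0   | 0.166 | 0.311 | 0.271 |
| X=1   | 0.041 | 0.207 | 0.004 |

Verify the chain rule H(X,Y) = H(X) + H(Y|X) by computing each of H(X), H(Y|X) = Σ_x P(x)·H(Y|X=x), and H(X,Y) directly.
H(X) = 0.8144 bits, H(Y|X) = 1.3413 bits, H(X,Y) = 2.1557 bits

Marginal of X (row sums):
  P(X=0) = 0.166 + 0.311 + 0.271 = 0.748
  P(X=1) = 0.041 + 0.207 + 0.004 = 0.252
H(X) = -[0.748·log₂(0.748) + 0.252·log₂(0.252)]
  = 0.31333 + 0.50110 = 0.8144 bits

H(Y|X) = Σ_x P(x)·H(Y|X=x):
  X=0: P(X=0) = 0.748, P(Y|X=0) = (83/374, 311/748, 271/748) → H(Y|X=0) = 1.53909
  X=1: P(X=1) = 0.252, P(Y|X=1) = (41/252, 23/28, 1/63) → H(Y|X=1) = 0.75422
H(Y|X) = 0.748·1.53909 + 0.252·0.75422 = 1.3413 bits

H(X,Y) = -Σ_{x,y} P(x,y) log₂ P(x,y). Per-cell terms -P(x,y)·log₂P(x,y):
  X=0: 0.43006, 0.52404, 0.51047
  X=1: 0.18894, 0.47037, 0.03186
Sum of the 6 terms: H(X,Y) = 2.1557 bits

Chain rule check:
  H(X) + H(Y|X) = 0.8144 + 1.3413 = 2.1557 bits
  H(X,Y) = 2.1557 bits
✓ Chain rule verified.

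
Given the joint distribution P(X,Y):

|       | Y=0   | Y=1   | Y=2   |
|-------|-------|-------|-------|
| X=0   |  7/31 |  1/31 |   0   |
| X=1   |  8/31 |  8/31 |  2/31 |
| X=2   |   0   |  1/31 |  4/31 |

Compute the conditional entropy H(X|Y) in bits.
0.9574 bits

H(X|Y) = H(X,Y) - H(Y)

H(X,Y) = -Σ_{x,y} P(x,y) log₂ P(x,y). Per-cell terms -P(x,y)·log₂P(x,y):
  X=0: 0.4848, 0.1598, 0.0000
  X=1: 0.5043, 0.5043, 0.2551
  X=2: 0.0000, 0.1598, 0.3812
  (cells with P = 0 contribute 0)
Sum of the 9 terms: H(X,Y) = 2.4493 bits

Marginal of Y (column sums):
  P(Y=0) = 7/31 + 8/31 + 0 = 15/31
  P(Y=1) = 1/31 + 8/31 + 1/31 = 10/31
  P(Y=2) = 0 + 2/31 + 4/31 = 6/31
H(Y) = -[(15/31)·log₂(15/31) + (10/31)·log₂(10/31) + (6/31)·log₂(6/31)]
  = 0.5068 + 0.5265 + 0.4586 = 1.4919 bits

H(X|Y) = H(X,Y) - H(Y) = 2.4493 - 1.4919 = 0.9574 bits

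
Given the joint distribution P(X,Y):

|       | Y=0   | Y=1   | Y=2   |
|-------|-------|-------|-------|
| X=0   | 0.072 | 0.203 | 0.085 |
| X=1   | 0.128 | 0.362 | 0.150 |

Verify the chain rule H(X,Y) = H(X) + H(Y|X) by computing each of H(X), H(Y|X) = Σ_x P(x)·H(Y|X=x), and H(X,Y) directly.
H(X) = 0.9427 bits, H(Y|X) = 1.4207 bits, H(X,Y) = 2.3634 bits

Marginal of X (row sums):
  P(X=0) = 0.072 + 0.203 + 0.085 = 0.360
  P(X=1) = 0.128 + 0.362 + 0.150 = 0.640
H(X) = -[0.360·log₂(0.360) + 0.640·log₂(0.640)]
  = 0.5306 + 0.4121 = 0.9427 bits

H(Y|X) = Σ_x P(x)·H(Y|X=x):
  X=0: P(X=0) = 0.360, P(Y|X=0) = (1/5, 203/360, 17/72) → H(Y|X=0) = 1.4221
  X=1: P(X=1) = 0.640, P(Y|X=1) = (1/5, 181/320, 15/64) → H(Y|X=1) = 1.4199
H(Y|X) = 0.360·1.4221 + 0.640·1.4199 = 1.4207 bits

H(X,Y) = -Σ_{x,y} P(x,y) log₂ P(x,y). Per-cell terms -P(x,y)·log₂P(x,y):
  X=0: 0.2733, 0.4670, 0.3023
  X=1: 0.3796, 0.5307, 0.4105
Sum of the 6 terms: H(X,Y) = 2.3634 bits

Chain rule check:
  H(X) + H(Y|X) = 0.9427 + 1.4207 = 2.3634 bits
  H(X,Y) = 2.3634 bits
✓ Chain rule verified.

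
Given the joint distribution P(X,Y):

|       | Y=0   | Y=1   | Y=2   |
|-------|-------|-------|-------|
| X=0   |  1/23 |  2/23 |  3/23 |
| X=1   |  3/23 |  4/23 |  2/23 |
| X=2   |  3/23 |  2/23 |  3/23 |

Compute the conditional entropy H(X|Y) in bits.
1.5057 bits

H(X|Y) = H(X,Y) - H(Y)

H(X,Y) = -Σ_{x,y} P(x,y) log₂ P(x,y). Per-cell terms -P(x,y)·log₂P(x,y):
  X=0: 0.196677, 0.306397, 0.383296
  X=1: 0.383296, 0.438880, 0.306397
  X=2: 0.383296, 0.306397, 0.383296
Sum of the 9 terms: H(X,Y) = 3.08793 bits

Marginal of Y (column sums):
  P(Y=0) = 1/23 + 3/23 + 3/23 = 7/23
  P(Y=1) = 2/23 + 4/23 + 2/23 = 8/23
  P(Y=2) = 3/23 + 2/23 + 3/23 = 8/23
H(Y) = -[(7/23)·log₂(7/23) + (8/23)·log₂(8/23) + (8/23)·log₂(8/23)]
  = 0.522324 + 0.529935 + 0.529935 = 1.58219 bits

H(X|Y) = H(X,Y) - H(Y) = 3.08793 - 1.58219 = 1.5057 bits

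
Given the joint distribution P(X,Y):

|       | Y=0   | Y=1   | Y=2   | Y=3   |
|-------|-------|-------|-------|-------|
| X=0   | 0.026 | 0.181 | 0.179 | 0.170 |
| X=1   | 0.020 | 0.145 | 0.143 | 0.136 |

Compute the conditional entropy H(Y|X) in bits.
1.7807 bits

H(Y|X) = H(X,Y) - H(X)

H(X,Y) = -Σ_{x,y} P(x,y) log₂ P(x,y). Per-cell terms -P(x,y)·log₂P(x,y):
  X=0: 0.13690, 0.44633, 0.44427, 0.43459
  X=1: 0.11288, 0.40395, 0.40125, 0.39145
Sum of the 8 terms: H(X,Y) = 2.7716 bits

Marginal of X (row sums):
  P(X=0) = 0.026 + 0.181 + 0.179 + 0.170 = 0.556
  P(X=1) = 0.020 + 0.145 + 0.143 + 0.136 = 0.444
H(X) = -[0.556·log₂(0.556) + 0.444·log₂(0.444)]
  = 0.47084 + 0.52009 = 0.9909 bits

H(Y|X) = H(X,Y) - H(X) = 2.7716 - 0.9909 = 1.7807 bits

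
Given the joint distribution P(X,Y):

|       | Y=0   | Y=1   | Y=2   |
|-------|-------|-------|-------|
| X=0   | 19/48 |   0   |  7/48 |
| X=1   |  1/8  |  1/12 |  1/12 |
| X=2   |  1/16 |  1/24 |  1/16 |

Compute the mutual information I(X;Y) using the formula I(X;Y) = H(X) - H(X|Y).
0.1776 bits

I(X;Y) = H(X) - H(X|Y)

Marginal of X (row sums):
  P(X=0) = 19/48 + 0 + 7/48 = 13/24
  P(X=1) = 1/8 + 1/12 + 1/12 = 7/24
  P(X=2) = 1/16 + 1/24 + 1/16 = 1/6
H(X) = -[(13/24)·log₂(13/24) + (7/24)·log₂(7/24) + (1/6)·log₂(1/6)]
  = 0.479117 + 0.518469 + 0.430827 = 1.42841 bits

Marginal of Y (column sums):
  P(Y=0) = 19/48 + 1/8 + 1/16 = 7/12
  P(Y=1) = 0 + 1/12 + 1/24 = 1/8
  P(Y=2) = 7/48 + 1/12 + 1/16 = 7/24
H(X|Y) = Σ_y P(y)·H(X|Y=y):
  Y=0: P(Y=0) = 7/12, P(X|Y=0) = (19/28, 3/14, 3/28) → H(X|Y=0) = 1.201095
  Y=1: P(Y=1) = 1/8, P(X|Y=1) = (0, 2/3, 1/3) → H(X|Y=1) = 0.918296
  Y=2: P(Y=2) = 7/24, P(X|Y=2) = (1/2, 2/7, 3/14) → H(X|Y=2) = 1.492614
H(X|Y) = (7/12)·1.201095 + (1/8)·0.918296 + (7/24)·1.492614 = 1.25077 bits

I(X;Y) = H(X) - H(X|Y) = 1.42841 - 1.25077 = 0.1776 bits

Cross-check via I(X;Y) = H(X) + H(Y) - H(X,Y): computing H(Y) from the column sums and H(X,Y) from the 9 cells in the same way gives H(Y) = 1.34707 bits and H(X,Y) = 2.59784 bits, so
I(X;Y) = 1.42841 + 1.34707 - 2.59784 = 0.1776 bits ✓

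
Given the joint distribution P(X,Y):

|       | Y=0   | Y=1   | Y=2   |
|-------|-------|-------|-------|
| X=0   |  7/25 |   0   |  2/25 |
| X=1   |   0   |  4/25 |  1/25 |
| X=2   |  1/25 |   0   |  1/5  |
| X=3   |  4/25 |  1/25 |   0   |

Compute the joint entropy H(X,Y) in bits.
2.6734 bits

H(X,Y) = -Σ_{x,y} P(x,y) log₂ P(x,y). Per-cell terms -P(x,y)·log₂P(x,y):
  X=0: 0.51422, 0.00000, 0.29151
  X=1: 0.00000, 0.42302, 0.18575
  X=2: 0.18575, 0.00000, 0.46439
  X=3: 0.42302, 0.18575, 0.00000
  (cells with P = 0 contribute 0)
Sum of the 12 terms: H(X,Y) = 2.6734 bits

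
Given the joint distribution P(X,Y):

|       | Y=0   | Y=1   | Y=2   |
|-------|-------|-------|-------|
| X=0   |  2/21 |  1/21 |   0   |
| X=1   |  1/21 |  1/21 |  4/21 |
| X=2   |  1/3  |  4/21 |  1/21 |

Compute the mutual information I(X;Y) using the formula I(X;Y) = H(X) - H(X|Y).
0.2984 bits

I(X;Y) = H(X) - H(X|Y)

Marginal of X (row sums):
  P(X=0) = 2/21 + 1/21 + 0 = 1/7
  P(X=1) = 1/21 + 1/21 + 4/21 = 2/7
  P(X=2) = 1/3 + 4/21 + 1/21 = 4/7
H(X) = -[(1/7)·log₂(1/7) + (2/7)·log₂(2/7) + (4/7)·log₂(4/7)]
  = 0.401051 + 0.516387 + 0.461346 = 1.37878 bits

Marginal of Y (column sums):
  P(Y=0) = 2/21 + 1/21 + 1/3 = 10/21
  P(Y=1) = 1/21 + 1/21 + 4/21 = 2/7
  P(Y=2) = 0 + 4/21 + 1/21 = 5/21
H(X|Y) = Σ_y P(y)·H(X|Y=y):
  Y=0: P(Y=0) = 10/21, P(X|Y=0) = (1/5, 1/10, 7/10) → H(X|Y=0) = 1.156780
  Y=1: P(Y=1) = 2/7, P(X|Y=1) = (1/6, 1/6, 2/3) → H(X|Y=1) = 1.251629
  Y=2: P(Y=2) = 5/21, P(X|Y=2) = (0, 4/5, 1/5) → H(X|Y=2) = 0.721928
H(X|Y) = (10/21)·1.156780 + (2/7)·1.251629 + (5/21)·0.721928 = 1.08034 bits

I(X;Y) = H(X) - H(X|Y) = 1.37878 - 1.08034 = 0.2984 bits

Cross-check via I(X;Y) = H(X) + H(Y) - H(X,Y): computing H(Y) from the column sums and H(X,Y) from the 9 cells in the same way gives H(Y) = 1.51905 bits and H(X,Y) = 2.59939 bits, so
I(X;Y) = 1.37878 + 1.51905 - 2.59939 = 0.2984 bits ✓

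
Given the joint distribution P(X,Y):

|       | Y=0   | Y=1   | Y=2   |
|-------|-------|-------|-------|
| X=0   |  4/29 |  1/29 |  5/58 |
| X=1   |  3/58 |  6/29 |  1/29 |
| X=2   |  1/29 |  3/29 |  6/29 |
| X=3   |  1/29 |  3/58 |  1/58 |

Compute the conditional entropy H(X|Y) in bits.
1.6279 bits

H(X|Y) = H(X,Y) - H(Y)

H(X,Y) = -Σ_{x,y} P(x,y) log₂ P(x,y). Per-cell terms -P(x,y)·log₂P(x,y):
  X=0: 0.39420, 0.16752, 0.30483
  X=1: 0.22102, 0.47028, 0.16752
  X=2: 0.16752, 0.33859, 0.47028
  X=3: 0.16752, 0.22102, 0.10100
Sum of the 12 terms: H(X,Y) = 3.1913 bits

Marginal of Y (column sums):
  P(Y=0) = 4/29 + 3/58 + 1/29 + 1/29 = 15/58
  P(Y=1) = 1/29 + 6/29 + 3/29 + 3/58 = 23/58
  P(Y=2) = 5/58 + 1/29 + 6/29 + 1/58 = 10/29
H(Y) = -[(15/58)·log₂(15/58) + (23/58)·log₂(23/58) + (10/29)·log₂(10/29)]
  = 0.50459 + 0.52917 + 0.52967 = 1.5634 bits

H(X|Y) = H(X,Y) - H(Y) = 3.1913 - 1.5634 = 1.6279 bits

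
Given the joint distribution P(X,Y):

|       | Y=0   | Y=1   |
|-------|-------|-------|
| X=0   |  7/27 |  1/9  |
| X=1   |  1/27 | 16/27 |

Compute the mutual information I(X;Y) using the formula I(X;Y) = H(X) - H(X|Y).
0.3471 bits

I(X;Y) = H(X) - H(X|Y)

Marginal of X (row sums):
  P(X=0) = 7/27 + 1/9 = 10/27
  P(X=1) = 1/27 + 16/27 = 17/27
H(X) = -[(10/27)·log₂(10/27) + (17/27)·log₂(17/27)]
  = 0.53073 + 0.42023 = 0.9510 bits

Marginal of Y (column sums):
  P(Y=0) = 7/27 + 1/27 = 8/27
  P(Y=1) = 1/9 + 16/27 = 19/27
H(X|Y) = Σ_y P(y)·H(X|Y=y):
  Y=0: P(Y=0) = 8/27, P(X|Y=0) = (7/8, 1/8) → H(X|Y=0) = 0.54356
  Y=1: P(Y=1) = 19/27, P(X|Y=1) = (3/19, 16/19) → H(X|Y=1) = 0.62925
H(X|Y) = (8/27)·0.54356 + (19/27)·0.62925 = 0.6039 bits

I(X;Y) = H(X) - H(X|Y) = 0.9510 - 0.6039 = 0.3471 bits

Cross-check via I(X;Y) = H(X) + H(Y) - H(X,Y): computing H(Y) from the column sums and H(X,Y) from the 4 cells in the same way gives H(Y) = 0.8767 bits and H(X,Y) = 1.4806 bits, so
I(X;Y) = 0.9510 + 0.8767 - 1.4806 = 0.3471 bits ✓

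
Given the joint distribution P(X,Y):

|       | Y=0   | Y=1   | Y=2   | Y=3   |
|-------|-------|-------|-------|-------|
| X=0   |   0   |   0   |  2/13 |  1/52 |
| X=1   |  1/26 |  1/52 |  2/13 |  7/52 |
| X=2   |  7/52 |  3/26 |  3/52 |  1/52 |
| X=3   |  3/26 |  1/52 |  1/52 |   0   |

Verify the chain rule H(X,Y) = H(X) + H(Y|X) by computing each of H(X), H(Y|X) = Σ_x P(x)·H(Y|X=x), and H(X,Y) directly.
H(X) = 1.9105 bits, H(Y|X) = 1.3846 bits, H(X,Y) = 3.2951 bits

Marginal of X (row sums):
  P(X=0) = 0 + 0 + 2/13 + 1/52 = 9/52
  P(X=1) = 1/26 + 1/52 + 2/13 + 7/52 = 9/26
  P(X=2) = 7/52 + 3/26 + 3/52 + 1/52 = 17/52
  P(X=3) = 3/26 + 1/52 + 1/52 + 0 = 2/13
H(X) = -[(9/52)·log₂(9/52) + (9/26)·log₂(9/26) + (17/52)·log₂(17/52) + (2/13)·log₂(2/13)]
  = 0.43797 + 0.52979 + 0.52732 + 0.41545 = 1.9105 bits

H(Y|X) = Σ_x P(x)·H(Y|X=x):
  X=0: P(X=0) = 9/52, P(Y|X=0) = (0, 0, 8/9, 1/9) → H(Y|X=0) = 0.50326
  X=1: P(X=1) = 9/26, P(Y|X=1) = (1/9, 1/18, 4/9, 7/18) → H(Y|X=1) = 1.63373
  X=2: P(X=2) = 17/52, P(Y|X=2) = (7/17, 6/17, 3/17, 1/17) → H(Y|X=2) = 1.73945
  X=3: P(X=3) = 2/13, P(Y|X=3) = (3/4, 1/8, 1/8, 0) → H(Y|X=3) = 1.06128
H(Y|X) = (9/52)·0.50326 + (9/26)·1.63373 + (17/52)·1.73945 + (2/13)·1.06128 = 1.3846 bits

H(X,Y) = -Σ_{x,y} P(x,y) log₂ P(x,y). Per-cell terms -P(x,y)·log₂P(x,y):
  X=0: 0.00000, 0.00000, 0.41545, 0.10962
  X=1: 0.18079, 0.10962, 0.41545, 0.38945
  X=2: 0.38945, 0.35948, 0.23743, 0.10962
  X=3: 0.35948, 0.10962, 0.10962, 0.00000
  (cells with P = 0 contribute 0)
Sum of the 16 terms: H(X,Y) = 3.2951 bits

Chain rule check:
  H(X) + H(Y|X) = 1.9105 + 1.3846 = 3.2951 bits
  H(X,Y) = 3.2951 bits
✓ Chain rule verified.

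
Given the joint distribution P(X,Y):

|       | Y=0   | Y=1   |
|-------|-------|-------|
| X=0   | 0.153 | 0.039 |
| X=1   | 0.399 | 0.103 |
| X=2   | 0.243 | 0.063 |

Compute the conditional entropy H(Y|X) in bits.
0.7318 bits

H(Y|X) = H(X,Y) - H(X)

H(X,Y) = -Σ_{x,y} P(x,y) log₂ P(x,y). Per-cell terms -P(x,y)·log₂P(x,y):
  X=0: 0.41438, 0.18253
  X=1: 0.52889, 0.33777
  X=2: 0.49596, 0.25128
Sum of the 6 terms: H(X,Y) = 2.2108 bits

Marginal of X (row sums):
  P(X=0) = 0.153 + 0.039 = 0.192
  P(X=1) = 0.399 + 0.103 = 0.502
  P(X=2) = 0.243 + 0.063 = 0.306
H(X) = -[0.192·log₂(0.192) + 0.502·log₂(0.502) + 0.306·log₂(0.306)]
  = 0.45712 + 0.49911 + 0.52277 = 1.4790 bits

H(Y|X) = H(X,Y) - H(X) = 2.2108 - 1.4790 = 0.7318 bits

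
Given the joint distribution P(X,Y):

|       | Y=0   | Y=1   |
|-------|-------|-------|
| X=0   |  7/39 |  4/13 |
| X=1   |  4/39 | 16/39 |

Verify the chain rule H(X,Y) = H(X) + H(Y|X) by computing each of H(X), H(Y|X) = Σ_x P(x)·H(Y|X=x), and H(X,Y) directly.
H(X) = 0.9995 bits, H(Y|X) = 0.8328 bits, H(X,Y) = 1.8323 bits

Marginal of X (row sums):
  P(X=0) = 7/39 + 4/13 = 19/39
  P(X=1) = 4/39 + 16/39 = 20/39
H(X) = -[(19/39)·log₂(19/39) + (20/39)·log₂(20/39)]
  = 0.5054 + 0.4941 = 0.9995 bits

H(Y|X) = Σ_x P(x)·H(Y|X=x):
  X=0: P(X=0) = 19/39, P(Y|X=0) = (7/19, 12/19) → H(Y|X=0) = 0.9495
  X=1: P(X=1) = 20/39, P(Y|X=1) = (1/5, 4/5) → H(Y|X=1) = 0.7219
H(Y|X) = (19/39)·0.9495 + (20/39)·0.7219 = 0.8328 bits

H(X,Y) = -Σ_{x,y} P(x,y) log₂ P(x,y). Per-cell terms -P(x,y)·log₂P(x,y):
  X=0: 0.4448, 0.5232
  X=1: 0.3370, 0.5273
Sum of the 4 terms: H(X,Y) = 1.8323 bits

Chain rule check:
  H(X) + H(Y|X) = 0.9995 + 0.8328 = 1.8323 bits
  H(X,Y) = 1.8323 bits
✓ Chain rule verified.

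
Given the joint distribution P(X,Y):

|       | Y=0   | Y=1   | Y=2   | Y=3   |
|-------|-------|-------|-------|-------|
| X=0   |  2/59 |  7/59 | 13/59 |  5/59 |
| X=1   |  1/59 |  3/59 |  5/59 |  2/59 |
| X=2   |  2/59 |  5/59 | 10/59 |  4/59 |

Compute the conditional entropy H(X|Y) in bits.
1.4968 bits

H(X|Y) = H(X,Y) - H(Y)

H(X,Y) = -Σ_{x,y} P(x,y) log₂ P(x,y). Per-cell terms -P(x,y)·log₂P(x,y):
  X=0: 0.1655, 0.3649, 0.4808, 0.3018
  X=1: 0.0997, 0.2185, 0.3018, 0.1655
  X=2: 0.1655, 0.3018, 0.4340, 0.2632
Sum of the 12 terms: H(X,Y) = 3.2630 bits

Marginal of Y (column sums):
  P(Y=0) = 2/59 + 1/59 + 2/59 = 5/59
  P(Y=1) = 7/59 + 3/59 + 5/59 = 15/59
  P(Y=2) = 13/59 + 5/59 + 10/59 = 28/59
  P(Y=3) = 5/59 + 2/59 + 4/59 = 11/59
H(Y) = -[(5/59)·log₂(5/59) + (15/59)·log₂(15/59) + (28/59)·log₂(28/59) + (11/59)·log₂(11/59)]
  = 0.3018 + 0.5023 + 0.5103 + 0.4518 = 1.7662 bits

H(X|Y) = H(X,Y) - H(Y) = 3.2630 - 1.7662 = 1.4968 bits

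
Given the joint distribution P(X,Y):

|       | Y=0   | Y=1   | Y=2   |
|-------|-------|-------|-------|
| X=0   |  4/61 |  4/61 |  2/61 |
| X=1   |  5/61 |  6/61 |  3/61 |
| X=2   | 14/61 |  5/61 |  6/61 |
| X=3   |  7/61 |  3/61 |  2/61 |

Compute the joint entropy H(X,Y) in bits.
3.3618 bits

H(X,Y) = -Σ_{x,y} P(x,y) log₂ P(x,y). Per-cell terms -P(x,y)·log₂P(x,y):
  X=0: 0.25775, 0.25775, 0.16166
  X=1: 0.29580, 0.32909, 0.21373
  X=2: 0.48733, 0.29580, 0.32909
  X=3: 0.35842, 0.21373, 0.16166
Sum of the 12 terms: H(X,Y) = 3.3618 bits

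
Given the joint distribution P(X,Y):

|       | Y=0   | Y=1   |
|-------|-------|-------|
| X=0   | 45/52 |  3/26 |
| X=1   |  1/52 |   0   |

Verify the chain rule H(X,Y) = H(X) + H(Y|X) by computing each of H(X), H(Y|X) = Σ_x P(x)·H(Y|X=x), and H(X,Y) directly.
H(X) = 0.1371 bits, H(Y|X) = 0.5125 bits, H(X,Y) = 0.6496 bits

Marginal of X (row sums):
  P(X=0) = 45/52 + 3/26 = 51/52
  P(X=1) = 1/52 + 0 = 1/52
H(X) = -[(51/52)·log₂(51/52) + (1/52)·log₂(1/52)]
  = 0.02748 + 0.10962 = 0.1371 bits

H(Y|X) = Σ_x P(x)·H(Y|X=x):
  X=0: P(X=0) = 51/52, P(Y|X=0) = (15/17, 2/17) → H(Y|X=0) = 0.52256
  X=1: P(X=1) = 1/52, P(Y|X=1) = (1, 0) → H(Y|X=1) = 0.00000
H(Y|X) = (51/52)·0.52256 + (1/52)·0.00000 = 0.5125 bits

H(X,Y) = -Σ_{x,y} P(x,y) log₂ P(x,y). Per-cell terms -P(x,y)·log₂P(x,y):
  X=0: 0.18051, 0.35948
  X=1: 0.10962, 0.00000
  (cells with P = 0 contribute 0)
Sum of the 4 terms: H(X,Y) = 0.6496 bits

Chain rule check:
  H(X) + H(Y|X) = 0.1371 + 0.5125 = 0.6496 bits
  H(X,Y) = 0.6496 bits
✓ Chain rule verified.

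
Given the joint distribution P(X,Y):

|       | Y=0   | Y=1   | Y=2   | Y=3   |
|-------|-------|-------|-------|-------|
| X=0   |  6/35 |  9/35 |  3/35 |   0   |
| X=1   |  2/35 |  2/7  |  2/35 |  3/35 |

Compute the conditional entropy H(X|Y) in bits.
0.8659 bits

H(X|Y) = H(X,Y) - H(Y)

H(X,Y) = -Σ_{x,y} P(x,y) log₂ P(x,y). Per-cell terms -P(x,y)·log₂P(x,y):
  X=0: 0.43617, 0.50383, 0.30380, 0.00000
  X=1: 0.23596, 0.51639, 0.23596, 0.30380
  (cells with P = 0 contribute 0)
Sum of the 8 terms: H(X,Y) = 2.5359 bits

Marginal of Y (column sums):
  P(Y=0) = 6/35 + 2/35 = 8/35
  P(Y=1) = 9/35 + 2/7 = 19/35
  P(Y=2) = 3/35 + 2/35 = 1/7
  P(Y=3) = 0 + 3/35 = 3/35
H(Y) = -[(8/35)·log₂(8/35) + (19/35)·log₂(19/35) + (1/7)·log₂(1/7) + (3/35)·log₂(3/35)]
  = 0.48669 + 0.47845 + 0.40105 + 0.30380 = 1.6700 bits

H(X|Y) = H(X,Y) - H(Y) = 2.5359 - 1.6700 = 0.8659 bits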